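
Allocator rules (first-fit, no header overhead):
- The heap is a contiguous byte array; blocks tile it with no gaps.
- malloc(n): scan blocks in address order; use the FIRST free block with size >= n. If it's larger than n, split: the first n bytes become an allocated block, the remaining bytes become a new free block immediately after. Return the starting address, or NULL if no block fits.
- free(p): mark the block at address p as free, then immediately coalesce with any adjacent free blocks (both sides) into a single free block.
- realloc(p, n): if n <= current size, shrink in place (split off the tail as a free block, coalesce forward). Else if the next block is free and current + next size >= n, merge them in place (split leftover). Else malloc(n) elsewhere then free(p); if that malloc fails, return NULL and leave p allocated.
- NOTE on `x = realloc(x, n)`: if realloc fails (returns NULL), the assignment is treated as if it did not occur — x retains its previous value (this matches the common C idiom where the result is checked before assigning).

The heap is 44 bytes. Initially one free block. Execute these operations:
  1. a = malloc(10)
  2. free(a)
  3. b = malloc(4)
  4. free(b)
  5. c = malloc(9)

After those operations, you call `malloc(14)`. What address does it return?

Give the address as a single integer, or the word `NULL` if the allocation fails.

Answer: 9

Derivation:
Op 1: a = malloc(10) -> a = 0; heap: [0-9 ALLOC][10-43 FREE]
Op 2: free(a) -> (freed a); heap: [0-43 FREE]
Op 3: b = malloc(4) -> b = 0; heap: [0-3 ALLOC][4-43 FREE]
Op 4: free(b) -> (freed b); heap: [0-43 FREE]
Op 5: c = malloc(9) -> c = 0; heap: [0-8 ALLOC][9-43 FREE]
malloc(14): first-fit scan over [0-8 ALLOC][9-43 FREE] -> 9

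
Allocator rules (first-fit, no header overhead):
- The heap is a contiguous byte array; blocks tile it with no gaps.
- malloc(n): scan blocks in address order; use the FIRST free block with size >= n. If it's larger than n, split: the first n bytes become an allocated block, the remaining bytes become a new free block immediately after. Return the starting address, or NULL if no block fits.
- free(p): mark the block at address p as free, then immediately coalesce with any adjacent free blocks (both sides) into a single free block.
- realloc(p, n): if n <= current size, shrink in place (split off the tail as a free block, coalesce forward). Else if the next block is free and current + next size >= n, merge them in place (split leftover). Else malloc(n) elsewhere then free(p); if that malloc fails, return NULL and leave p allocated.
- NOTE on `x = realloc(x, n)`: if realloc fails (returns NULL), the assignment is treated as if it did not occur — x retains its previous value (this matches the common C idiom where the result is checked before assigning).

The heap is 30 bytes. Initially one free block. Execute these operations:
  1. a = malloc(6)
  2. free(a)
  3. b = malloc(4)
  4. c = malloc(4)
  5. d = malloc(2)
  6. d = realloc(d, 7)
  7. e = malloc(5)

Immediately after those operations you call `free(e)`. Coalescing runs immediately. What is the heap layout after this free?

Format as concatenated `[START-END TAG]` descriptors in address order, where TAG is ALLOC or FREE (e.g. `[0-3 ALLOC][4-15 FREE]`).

Answer: [0-3 ALLOC][4-7 ALLOC][8-14 ALLOC][15-29 FREE]

Derivation:
Op 1: a = malloc(6) -> a = 0; heap: [0-5 ALLOC][6-29 FREE]
Op 2: free(a) -> (freed a); heap: [0-29 FREE]
Op 3: b = malloc(4) -> b = 0; heap: [0-3 ALLOC][4-29 FREE]
Op 4: c = malloc(4) -> c = 4; heap: [0-3 ALLOC][4-7 ALLOC][8-29 FREE]
Op 5: d = malloc(2) -> d = 8; heap: [0-3 ALLOC][4-7 ALLOC][8-9 ALLOC][10-29 FREE]
Op 6: d = realloc(d, 7) -> d = 8; heap: [0-3 ALLOC][4-7 ALLOC][8-14 ALLOC][15-29 FREE]
Op 7: e = malloc(5) -> e = 15; heap: [0-3 ALLOC][4-7 ALLOC][8-14 ALLOC][15-19 ALLOC][20-29 FREE]
free(e): e = 15 -> block [15-19 ALLOC]; mark free, coalesce with adjacent free neighbors -> [0-3 ALLOC][4-7 ALLOC][8-14 ALLOC][15-29 FREE]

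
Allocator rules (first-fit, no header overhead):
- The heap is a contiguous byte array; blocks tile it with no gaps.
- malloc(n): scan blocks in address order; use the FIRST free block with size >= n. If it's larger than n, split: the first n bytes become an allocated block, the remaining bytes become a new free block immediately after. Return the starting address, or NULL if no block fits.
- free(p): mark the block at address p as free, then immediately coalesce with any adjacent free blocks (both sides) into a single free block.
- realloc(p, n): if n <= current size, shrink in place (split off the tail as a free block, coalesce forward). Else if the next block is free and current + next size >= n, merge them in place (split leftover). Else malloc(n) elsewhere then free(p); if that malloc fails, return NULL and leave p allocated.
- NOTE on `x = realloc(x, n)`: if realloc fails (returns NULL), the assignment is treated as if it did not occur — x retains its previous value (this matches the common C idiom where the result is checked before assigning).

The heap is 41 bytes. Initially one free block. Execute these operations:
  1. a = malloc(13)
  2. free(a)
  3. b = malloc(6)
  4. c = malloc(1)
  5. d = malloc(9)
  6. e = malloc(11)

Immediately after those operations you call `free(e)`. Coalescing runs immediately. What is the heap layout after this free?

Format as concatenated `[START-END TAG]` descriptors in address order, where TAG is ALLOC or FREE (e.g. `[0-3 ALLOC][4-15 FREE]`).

Op 1: a = malloc(13) -> a = 0; heap: [0-12 ALLOC][13-40 FREE]
Op 2: free(a) -> (freed a); heap: [0-40 FREE]
Op 3: b = malloc(6) -> b = 0; heap: [0-5 ALLOC][6-40 FREE]
Op 4: c = malloc(1) -> c = 6; heap: [0-5 ALLOC][6-6 ALLOC][7-40 FREE]
Op 5: d = malloc(9) -> d = 7; heap: [0-5 ALLOC][6-6 ALLOC][7-15 ALLOC][16-40 FREE]
Op 6: e = malloc(11) -> e = 16; heap: [0-5 ALLOC][6-6 ALLOC][7-15 ALLOC][16-26 ALLOC][27-40 FREE]
free(e): e = 16 -> block [16-26 ALLOC]; mark free, coalesce with adjacent free neighbors -> [0-5 ALLOC][6-6 ALLOC][7-15 ALLOC][16-40 FREE]

Answer: [0-5 ALLOC][6-6 ALLOC][7-15 ALLOC][16-40 FREE]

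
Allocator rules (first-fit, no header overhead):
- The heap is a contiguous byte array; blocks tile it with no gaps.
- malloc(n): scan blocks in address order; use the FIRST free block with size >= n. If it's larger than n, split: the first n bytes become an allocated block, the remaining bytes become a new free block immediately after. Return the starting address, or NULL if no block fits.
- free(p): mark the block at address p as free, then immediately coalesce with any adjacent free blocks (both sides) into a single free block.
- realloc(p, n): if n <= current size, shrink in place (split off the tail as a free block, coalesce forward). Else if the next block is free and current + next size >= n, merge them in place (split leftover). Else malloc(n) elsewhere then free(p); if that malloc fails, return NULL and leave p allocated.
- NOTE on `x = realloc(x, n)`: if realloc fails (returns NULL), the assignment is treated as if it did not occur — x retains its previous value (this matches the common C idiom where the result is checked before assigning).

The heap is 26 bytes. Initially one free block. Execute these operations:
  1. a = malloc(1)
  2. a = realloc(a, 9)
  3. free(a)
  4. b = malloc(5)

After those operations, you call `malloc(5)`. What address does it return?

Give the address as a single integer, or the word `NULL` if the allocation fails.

Op 1: a = malloc(1) -> a = 0; heap: [0-0 ALLOC][1-25 FREE]
Op 2: a = realloc(a, 9) -> a = 0; heap: [0-8 ALLOC][9-25 FREE]
Op 3: free(a) -> (freed a); heap: [0-25 FREE]
Op 4: b = malloc(5) -> b = 0; heap: [0-4 ALLOC][5-25 FREE]
malloc(5): first-fit scan over [0-4 ALLOC][5-25 FREE] -> 5

Answer: 5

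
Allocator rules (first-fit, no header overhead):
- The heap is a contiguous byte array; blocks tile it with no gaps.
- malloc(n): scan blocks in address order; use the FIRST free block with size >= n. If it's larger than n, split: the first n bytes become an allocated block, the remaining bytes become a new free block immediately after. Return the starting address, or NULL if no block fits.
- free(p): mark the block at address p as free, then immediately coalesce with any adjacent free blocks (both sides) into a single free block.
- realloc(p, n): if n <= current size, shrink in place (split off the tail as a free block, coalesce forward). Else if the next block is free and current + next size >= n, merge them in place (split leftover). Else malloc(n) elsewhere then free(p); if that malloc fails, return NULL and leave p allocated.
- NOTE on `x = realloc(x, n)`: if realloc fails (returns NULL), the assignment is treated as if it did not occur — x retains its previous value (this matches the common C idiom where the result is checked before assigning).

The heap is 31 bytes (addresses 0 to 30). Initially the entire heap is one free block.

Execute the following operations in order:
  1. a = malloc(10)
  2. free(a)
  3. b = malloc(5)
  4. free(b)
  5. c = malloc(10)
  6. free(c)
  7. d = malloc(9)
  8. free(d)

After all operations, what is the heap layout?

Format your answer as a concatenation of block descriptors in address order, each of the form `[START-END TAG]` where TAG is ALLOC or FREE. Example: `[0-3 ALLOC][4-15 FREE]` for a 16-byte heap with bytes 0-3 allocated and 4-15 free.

Answer: [0-30 FREE]

Derivation:
Op 1: a = malloc(10) -> a = 0; heap: [0-9 ALLOC][10-30 FREE]
Op 2: free(a) -> (freed a); heap: [0-30 FREE]
Op 3: b = malloc(5) -> b = 0; heap: [0-4 ALLOC][5-30 FREE]
Op 4: free(b) -> (freed b); heap: [0-30 FREE]
Op 5: c = malloc(10) -> c = 0; heap: [0-9 ALLOC][10-30 FREE]
Op 6: free(c) -> (freed c); heap: [0-30 FREE]
Op 7: d = malloc(9) -> d = 0; heap: [0-8 ALLOC][9-30 FREE]
Op 8: free(d) -> (freed d); heap: [0-30 FREE]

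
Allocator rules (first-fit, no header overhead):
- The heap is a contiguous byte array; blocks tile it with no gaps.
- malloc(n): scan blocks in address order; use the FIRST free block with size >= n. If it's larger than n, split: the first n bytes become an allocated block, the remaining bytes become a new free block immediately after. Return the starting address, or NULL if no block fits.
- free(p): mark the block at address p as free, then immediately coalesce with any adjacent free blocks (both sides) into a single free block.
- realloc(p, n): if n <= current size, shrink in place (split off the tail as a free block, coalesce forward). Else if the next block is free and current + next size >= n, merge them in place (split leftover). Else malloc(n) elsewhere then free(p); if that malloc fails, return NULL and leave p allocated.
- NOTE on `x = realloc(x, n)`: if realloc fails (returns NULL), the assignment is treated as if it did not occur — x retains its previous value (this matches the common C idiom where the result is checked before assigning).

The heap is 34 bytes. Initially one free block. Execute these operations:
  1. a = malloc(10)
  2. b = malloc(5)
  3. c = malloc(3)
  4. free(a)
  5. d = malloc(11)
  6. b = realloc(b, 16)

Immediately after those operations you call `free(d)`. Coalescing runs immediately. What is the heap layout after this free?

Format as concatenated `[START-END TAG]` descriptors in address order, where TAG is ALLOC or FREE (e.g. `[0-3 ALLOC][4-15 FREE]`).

Op 1: a = malloc(10) -> a = 0; heap: [0-9 ALLOC][10-33 FREE]
Op 2: b = malloc(5) -> b = 10; heap: [0-9 ALLOC][10-14 ALLOC][15-33 FREE]
Op 3: c = malloc(3) -> c = 15; heap: [0-9 ALLOC][10-14 ALLOC][15-17 ALLOC][18-33 FREE]
Op 4: free(a) -> (freed a); heap: [0-9 FREE][10-14 ALLOC][15-17 ALLOC][18-33 FREE]
Op 5: d = malloc(11) -> d = 18; heap: [0-9 FREE][10-14 ALLOC][15-17 ALLOC][18-28 ALLOC][29-33 FREE]
Op 6: b = realloc(b, 16) -> NULL (b unchanged); heap: [0-9 FREE][10-14 ALLOC][15-17 ALLOC][18-28 ALLOC][29-33 FREE]
free(d): d = 18 -> block [18-28 ALLOC]; mark free, coalesce with adjacent free neighbors -> [0-9 FREE][10-14 ALLOC][15-17 ALLOC][18-33 FREE]

Answer: [0-9 FREE][10-14 ALLOC][15-17 ALLOC][18-33 FREE]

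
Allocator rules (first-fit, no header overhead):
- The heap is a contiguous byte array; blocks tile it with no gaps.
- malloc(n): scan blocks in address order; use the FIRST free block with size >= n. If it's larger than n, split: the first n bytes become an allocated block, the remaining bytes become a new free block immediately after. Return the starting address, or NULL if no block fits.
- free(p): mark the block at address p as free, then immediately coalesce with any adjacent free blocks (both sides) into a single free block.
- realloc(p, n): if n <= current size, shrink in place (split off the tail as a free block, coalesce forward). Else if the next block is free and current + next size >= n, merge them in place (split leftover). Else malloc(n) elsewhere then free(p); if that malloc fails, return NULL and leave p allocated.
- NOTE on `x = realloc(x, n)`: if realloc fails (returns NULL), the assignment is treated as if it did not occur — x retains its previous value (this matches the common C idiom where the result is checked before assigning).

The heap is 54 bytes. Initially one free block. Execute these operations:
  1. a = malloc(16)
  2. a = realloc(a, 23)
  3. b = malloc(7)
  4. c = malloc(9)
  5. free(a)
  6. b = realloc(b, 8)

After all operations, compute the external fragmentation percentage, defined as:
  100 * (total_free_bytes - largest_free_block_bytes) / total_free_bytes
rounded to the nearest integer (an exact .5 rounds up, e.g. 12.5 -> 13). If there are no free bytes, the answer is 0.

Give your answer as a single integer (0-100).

Answer: 41

Derivation:
Op 1: a = malloc(16) -> a = 0; heap: [0-15 ALLOC][16-53 FREE]
Op 2: a = realloc(a, 23) -> a = 0; heap: [0-22 ALLOC][23-53 FREE]
Op 3: b = malloc(7) -> b = 23; heap: [0-22 ALLOC][23-29 ALLOC][30-53 FREE]
Op 4: c = malloc(9) -> c = 30; heap: [0-22 ALLOC][23-29 ALLOC][30-38 ALLOC][39-53 FREE]
Op 5: free(a) -> (freed a); heap: [0-22 FREE][23-29 ALLOC][30-38 ALLOC][39-53 FREE]
Op 6: b = realloc(b, 8) -> b = 0; heap: [0-7 ALLOC][8-29 FREE][30-38 ALLOC][39-53 FREE]
Free blocks: [22 15] total_free=37 largest=22 -> 100*(37-22)/37 = 1500/37 ≈ 40.541 -> rounds to 41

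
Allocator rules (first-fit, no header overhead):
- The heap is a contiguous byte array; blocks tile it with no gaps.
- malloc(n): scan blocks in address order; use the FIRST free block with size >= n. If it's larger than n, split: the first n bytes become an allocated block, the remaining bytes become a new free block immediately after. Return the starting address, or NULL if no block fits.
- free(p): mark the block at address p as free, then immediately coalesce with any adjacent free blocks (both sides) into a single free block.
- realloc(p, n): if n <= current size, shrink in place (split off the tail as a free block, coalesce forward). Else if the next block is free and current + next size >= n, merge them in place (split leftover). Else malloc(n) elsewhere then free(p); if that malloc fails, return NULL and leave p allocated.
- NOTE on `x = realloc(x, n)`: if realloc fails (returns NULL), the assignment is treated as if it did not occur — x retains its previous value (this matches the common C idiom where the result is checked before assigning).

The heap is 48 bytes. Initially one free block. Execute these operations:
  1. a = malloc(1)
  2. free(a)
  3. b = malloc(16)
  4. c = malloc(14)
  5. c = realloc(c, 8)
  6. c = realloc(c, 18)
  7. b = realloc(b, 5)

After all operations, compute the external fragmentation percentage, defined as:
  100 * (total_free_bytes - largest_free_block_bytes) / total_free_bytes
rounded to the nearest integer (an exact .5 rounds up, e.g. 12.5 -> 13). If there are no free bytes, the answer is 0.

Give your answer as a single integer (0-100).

Op 1: a = malloc(1) -> a = 0; heap: [0-0 ALLOC][1-47 FREE]
Op 2: free(a) -> (freed a); heap: [0-47 FREE]
Op 3: b = malloc(16) -> b = 0; heap: [0-15 ALLOC][16-47 FREE]
Op 4: c = malloc(14) -> c = 16; heap: [0-15 ALLOC][16-29 ALLOC][30-47 FREE]
Op 5: c = realloc(c, 8) -> c = 16; heap: [0-15 ALLOC][16-23 ALLOC][24-47 FREE]
Op 6: c = realloc(c, 18) -> c = 16; heap: [0-15 ALLOC][16-33 ALLOC][34-47 FREE]
Op 7: b = realloc(b, 5) -> b = 0; heap: [0-4 ALLOC][5-15 FREE][16-33 ALLOC][34-47 FREE]
Free blocks: [11 14] total_free=25 largest=14 -> 100*(25-14)/25 = 1100/25 = 44

Answer: 44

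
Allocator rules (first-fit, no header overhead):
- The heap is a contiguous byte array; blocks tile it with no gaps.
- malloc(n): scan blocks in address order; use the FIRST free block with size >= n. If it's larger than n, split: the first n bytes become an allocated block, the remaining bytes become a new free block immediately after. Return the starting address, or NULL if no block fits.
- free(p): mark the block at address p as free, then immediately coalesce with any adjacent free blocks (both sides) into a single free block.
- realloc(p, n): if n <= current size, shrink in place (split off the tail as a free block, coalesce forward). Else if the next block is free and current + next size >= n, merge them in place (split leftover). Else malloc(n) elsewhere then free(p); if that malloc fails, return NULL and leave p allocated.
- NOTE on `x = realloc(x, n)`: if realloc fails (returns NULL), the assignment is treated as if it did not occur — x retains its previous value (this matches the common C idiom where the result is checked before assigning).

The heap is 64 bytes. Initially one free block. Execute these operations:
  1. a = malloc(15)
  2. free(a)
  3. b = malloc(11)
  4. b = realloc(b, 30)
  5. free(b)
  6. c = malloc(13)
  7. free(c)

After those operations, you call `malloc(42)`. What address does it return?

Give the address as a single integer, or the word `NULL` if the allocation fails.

Op 1: a = malloc(15) -> a = 0; heap: [0-14 ALLOC][15-63 FREE]
Op 2: free(a) -> (freed a); heap: [0-63 FREE]
Op 3: b = malloc(11) -> b = 0; heap: [0-10 ALLOC][11-63 FREE]
Op 4: b = realloc(b, 30) -> b = 0; heap: [0-29 ALLOC][30-63 FREE]
Op 5: free(b) -> (freed b); heap: [0-63 FREE]
Op 6: c = malloc(13) -> c = 0; heap: [0-12 ALLOC][13-63 FREE]
Op 7: free(c) -> (freed c); heap: [0-63 FREE]
malloc(42): first-fit scan over [0-63 FREE] -> 0

Answer: 0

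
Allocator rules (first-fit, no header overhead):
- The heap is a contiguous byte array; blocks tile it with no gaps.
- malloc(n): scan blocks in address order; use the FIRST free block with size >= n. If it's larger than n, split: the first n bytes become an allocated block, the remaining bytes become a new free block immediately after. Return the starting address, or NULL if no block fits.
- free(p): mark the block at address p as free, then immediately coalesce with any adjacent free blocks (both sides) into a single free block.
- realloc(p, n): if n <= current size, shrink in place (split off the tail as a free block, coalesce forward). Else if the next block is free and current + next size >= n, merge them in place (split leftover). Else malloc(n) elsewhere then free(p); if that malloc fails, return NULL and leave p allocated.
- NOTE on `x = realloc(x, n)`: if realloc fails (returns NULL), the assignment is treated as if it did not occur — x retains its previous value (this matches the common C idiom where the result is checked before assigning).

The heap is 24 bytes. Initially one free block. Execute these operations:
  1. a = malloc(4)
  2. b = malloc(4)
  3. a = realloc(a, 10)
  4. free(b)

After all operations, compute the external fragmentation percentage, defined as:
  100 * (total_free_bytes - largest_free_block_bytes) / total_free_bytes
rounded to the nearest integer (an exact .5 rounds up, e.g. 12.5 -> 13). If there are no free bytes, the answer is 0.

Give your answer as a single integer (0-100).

Answer: 43

Derivation:
Op 1: a = malloc(4) -> a = 0; heap: [0-3 ALLOC][4-23 FREE]
Op 2: b = malloc(4) -> b = 4; heap: [0-3 ALLOC][4-7 ALLOC][8-23 FREE]
Op 3: a = realloc(a, 10) -> a = 8; heap: [0-3 FREE][4-7 ALLOC][8-17 ALLOC][18-23 FREE]
Op 4: free(b) -> (freed b); heap: [0-7 FREE][8-17 ALLOC][18-23 FREE]
Free blocks: [8 6] total_free=14 largest=8 -> 100*(14-8)/14 = 600/14 ≈ 42.857 -> rounds to 43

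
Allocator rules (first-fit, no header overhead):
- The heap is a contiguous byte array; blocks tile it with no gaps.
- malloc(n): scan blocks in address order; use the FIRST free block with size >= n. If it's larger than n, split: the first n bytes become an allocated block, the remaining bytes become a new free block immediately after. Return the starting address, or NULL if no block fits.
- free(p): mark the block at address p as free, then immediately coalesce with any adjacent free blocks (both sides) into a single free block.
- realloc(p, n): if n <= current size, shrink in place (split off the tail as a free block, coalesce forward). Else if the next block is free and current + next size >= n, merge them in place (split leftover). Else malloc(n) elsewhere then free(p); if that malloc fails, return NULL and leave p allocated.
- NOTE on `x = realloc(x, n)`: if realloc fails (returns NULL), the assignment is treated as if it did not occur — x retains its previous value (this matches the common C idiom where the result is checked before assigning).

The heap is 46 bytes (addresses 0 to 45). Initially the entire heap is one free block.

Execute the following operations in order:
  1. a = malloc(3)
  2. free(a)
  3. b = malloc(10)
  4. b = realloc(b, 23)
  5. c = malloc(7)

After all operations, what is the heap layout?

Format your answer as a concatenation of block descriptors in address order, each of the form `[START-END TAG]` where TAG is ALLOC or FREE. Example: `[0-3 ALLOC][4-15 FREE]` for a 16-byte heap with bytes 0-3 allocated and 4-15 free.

Answer: [0-22 ALLOC][23-29 ALLOC][30-45 FREE]

Derivation:
Op 1: a = malloc(3) -> a = 0; heap: [0-2 ALLOC][3-45 FREE]
Op 2: free(a) -> (freed a); heap: [0-45 FREE]
Op 3: b = malloc(10) -> b = 0; heap: [0-9 ALLOC][10-45 FREE]
Op 4: b = realloc(b, 23) -> b = 0; heap: [0-22 ALLOC][23-45 FREE]
Op 5: c = malloc(7) -> c = 23; heap: [0-22 ALLOC][23-29 ALLOC][30-45 FREE]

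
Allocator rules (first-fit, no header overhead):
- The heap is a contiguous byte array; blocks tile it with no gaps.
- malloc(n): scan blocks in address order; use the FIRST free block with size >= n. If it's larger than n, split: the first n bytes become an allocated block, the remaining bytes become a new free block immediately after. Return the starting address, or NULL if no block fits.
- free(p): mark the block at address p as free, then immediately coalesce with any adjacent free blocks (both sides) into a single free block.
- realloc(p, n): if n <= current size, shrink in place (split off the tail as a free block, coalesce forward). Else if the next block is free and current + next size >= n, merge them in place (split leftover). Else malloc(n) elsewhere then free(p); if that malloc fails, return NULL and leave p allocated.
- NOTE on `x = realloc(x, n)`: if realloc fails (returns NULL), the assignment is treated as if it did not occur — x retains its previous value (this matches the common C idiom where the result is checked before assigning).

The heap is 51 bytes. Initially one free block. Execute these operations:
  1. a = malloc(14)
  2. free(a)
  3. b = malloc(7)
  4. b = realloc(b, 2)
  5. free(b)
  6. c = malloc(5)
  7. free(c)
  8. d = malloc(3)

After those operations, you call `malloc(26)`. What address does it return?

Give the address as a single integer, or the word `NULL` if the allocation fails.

Op 1: a = malloc(14) -> a = 0; heap: [0-13 ALLOC][14-50 FREE]
Op 2: free(a) -> (freed a); heap: [0-50 FREE]
Op 3: b = malloc(7) -> b = 0; heap: [0-6 ALLOC][7-50 FREE]
Op 4: b = realloc(b, 2) -> b = 0; heap: [0-1 ALLOC][2-50 FREE]
Op 5: free(b) -> (freed b); heap: [0-50 FREE]
Op 6: c = malloc(5) -> c = 0; heap: [0-4 ALLOC][5-50 FREE]
Op 7: free(c) -> (freed c); heap: [0-50 FREE]
Op 8: d = malloc(3) -> d = 0; heap: [0-2 ALLOC][3-50 FREE]
malloc(26): first-fit scan over [0-2 ALLOC][3-50 FREE] -> 3

Answer: 3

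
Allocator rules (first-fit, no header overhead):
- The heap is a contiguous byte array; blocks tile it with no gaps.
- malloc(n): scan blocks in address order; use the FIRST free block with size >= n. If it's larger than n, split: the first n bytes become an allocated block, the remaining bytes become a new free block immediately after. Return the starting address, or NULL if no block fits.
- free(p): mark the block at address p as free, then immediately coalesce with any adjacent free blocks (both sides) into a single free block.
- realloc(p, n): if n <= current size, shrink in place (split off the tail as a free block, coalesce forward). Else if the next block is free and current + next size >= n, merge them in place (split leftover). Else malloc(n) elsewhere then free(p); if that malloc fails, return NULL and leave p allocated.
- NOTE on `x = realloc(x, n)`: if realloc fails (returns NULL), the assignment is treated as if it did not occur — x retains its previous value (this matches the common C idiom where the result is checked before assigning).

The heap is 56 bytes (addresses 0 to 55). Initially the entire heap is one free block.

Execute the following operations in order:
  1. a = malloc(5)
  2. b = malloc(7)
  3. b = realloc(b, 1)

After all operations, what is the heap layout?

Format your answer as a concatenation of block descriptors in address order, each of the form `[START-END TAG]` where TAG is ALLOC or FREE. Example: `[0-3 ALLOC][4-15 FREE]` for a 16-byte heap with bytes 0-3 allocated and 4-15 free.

Answer: [0-4 ALLOC][5-5 ALLOC][6-55 FREE]

Derivation:
Op 1: a = malloc(5) -> a = 0; heap: [0-4 ALLOC][5-55 FREE]
Op 2: b = malloc(7) -> b = 5; heap: [0-4 ALLOC][5-11 ALLOC][12-55 FREE]
Op 3: b = realloc(b, 1) -> b = 5; heap: [0-4 ALLOC][5-5 ALLOC][6-55 FREE]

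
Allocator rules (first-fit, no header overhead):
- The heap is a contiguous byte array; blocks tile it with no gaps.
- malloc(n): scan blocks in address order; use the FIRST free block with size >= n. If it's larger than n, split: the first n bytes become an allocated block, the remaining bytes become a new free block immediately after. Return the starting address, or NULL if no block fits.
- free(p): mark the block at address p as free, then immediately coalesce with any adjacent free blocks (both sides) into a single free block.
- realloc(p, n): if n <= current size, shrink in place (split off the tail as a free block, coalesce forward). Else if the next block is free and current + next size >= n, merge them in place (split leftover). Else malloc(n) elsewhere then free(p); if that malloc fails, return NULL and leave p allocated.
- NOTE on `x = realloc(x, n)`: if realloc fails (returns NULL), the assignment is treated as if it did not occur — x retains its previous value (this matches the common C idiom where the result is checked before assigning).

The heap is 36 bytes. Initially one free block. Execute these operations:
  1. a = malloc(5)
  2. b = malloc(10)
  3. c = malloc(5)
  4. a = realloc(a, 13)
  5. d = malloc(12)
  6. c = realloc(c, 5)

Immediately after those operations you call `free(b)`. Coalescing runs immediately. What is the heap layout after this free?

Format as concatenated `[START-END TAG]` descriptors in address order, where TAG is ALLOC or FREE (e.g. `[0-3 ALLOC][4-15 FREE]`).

Op 1: a = malloc(5) -> a = 0; heap: [0-4 ALLOC][5-35 FREE]
Op 2: b = malloc(10) -> b = 5; heap: [0-4 ALLOC][5-14 ALLOC][15-35 FREE]
Op 3: c = malloc(5) -> c = 15; heap: [0-4 ALLOC][5-14 ALLOC][15-19 ALLOC][20-35 FREE]
Op 4: a = realloc(a, 13) -> a = 20; heap: [0-4 FREE][5-14 ALLOC][15-19 ALLOC][20-32 ALLOC][33-35 FREE]
Op 5: d = malloc(12) -> d = NULL; heap: [0-4 FREE][5-14 ALLOC][15-19 ALLOC][20-32 ALLOC][33-35 FREE]
Op 6: c = realloc(c, 5) -> c = 15; heap: [0-4 FREE][5-14 ALLOC][15-19 ALLOC][20-32 ALLOC][33-35 FREE]
free(b): b = 5 -> block [5-14 ALLOC]; mark free, coalesce with adjacent free neighbors -> [0-14 FREE][15-19 ALLOC][20-32 ALLOC][33-35 FREE]

Answer: [0-14 FREE][15-19 ALLOC][20-32 ALLOC][33-35 FREE]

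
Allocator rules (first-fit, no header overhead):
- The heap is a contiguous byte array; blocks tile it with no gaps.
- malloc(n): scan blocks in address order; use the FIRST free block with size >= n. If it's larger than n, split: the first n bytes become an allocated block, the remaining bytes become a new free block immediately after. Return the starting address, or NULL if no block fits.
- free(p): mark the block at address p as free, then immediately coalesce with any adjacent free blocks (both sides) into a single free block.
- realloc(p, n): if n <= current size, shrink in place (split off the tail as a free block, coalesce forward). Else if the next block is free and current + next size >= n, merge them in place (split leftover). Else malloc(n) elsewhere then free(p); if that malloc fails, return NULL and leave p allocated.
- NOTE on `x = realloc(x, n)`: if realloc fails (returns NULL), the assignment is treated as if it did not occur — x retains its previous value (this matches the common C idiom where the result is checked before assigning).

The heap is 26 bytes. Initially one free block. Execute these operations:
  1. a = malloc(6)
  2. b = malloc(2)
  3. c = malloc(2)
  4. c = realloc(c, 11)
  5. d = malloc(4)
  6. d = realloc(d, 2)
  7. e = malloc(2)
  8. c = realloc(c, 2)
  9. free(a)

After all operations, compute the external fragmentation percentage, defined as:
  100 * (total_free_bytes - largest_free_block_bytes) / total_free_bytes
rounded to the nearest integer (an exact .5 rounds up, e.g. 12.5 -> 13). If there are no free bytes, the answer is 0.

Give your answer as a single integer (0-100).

Answer: 50

Derivation:
Op 1: a = malloc(6) -> a = 0; heap: [0-5 ALLOC][6-25 FREE]
Op 2: b = malloc(2) -> b = 6; heap: [0-5 ALLOC][6-7 ALLOC][8-25 FREE]
Op 3: c = malloc(2) -> c = 8; heap: [0-5 ALLOC][6-7 ALLOC][8-9 ALLOC][10-25 FREE]
Op 4: c = realloc(c, 11) -> c = 8; heap: [0-5 ALLOC][6-7 ALLOC][8-18 ALLOC][19-25 FREE]
Op 5: d = malloc(4) -> d = 19; heap: [0-5 ALLOC][6-7 ALLOC][8-18 ALLOC][19-22 ALLOC][23-25 FREE]
Op 6: d = realloc(d, 2) -> d = 19; heap: [0-5 ALLOC][6-7 ALLOC][8-18 ALLOC][19-20 ALLOC][21-25 FREE]
Op 7: e = malloc(2) -> e = 21; heap: [0-5 ALLOC][6-7 ALLOC][8-18 ALLOC][19-20 ALLOC][21-22 ALLOC][23-25 FREE]
Op 8: c = realloc(c, 2) -> c = 8; heap: [0-5 ALLOC][6-7 ALLOC][8-9 ALLOC][10-18 FREE][19-20 ALLOC][21-22 ALLOC][23-25 FREE]
Op 9: free(a) -> (freed a); heap: [0-5 FREE][6-7 ALLOC][8-9 ALLOC][10-18 FREE][19-20 ALLOC][21-22 ALLOC][23-25 FREE]
Free blocks: [6 9 3] total_free=18 largest=9 -> 100*(18-9)/18 = 900/18 = 50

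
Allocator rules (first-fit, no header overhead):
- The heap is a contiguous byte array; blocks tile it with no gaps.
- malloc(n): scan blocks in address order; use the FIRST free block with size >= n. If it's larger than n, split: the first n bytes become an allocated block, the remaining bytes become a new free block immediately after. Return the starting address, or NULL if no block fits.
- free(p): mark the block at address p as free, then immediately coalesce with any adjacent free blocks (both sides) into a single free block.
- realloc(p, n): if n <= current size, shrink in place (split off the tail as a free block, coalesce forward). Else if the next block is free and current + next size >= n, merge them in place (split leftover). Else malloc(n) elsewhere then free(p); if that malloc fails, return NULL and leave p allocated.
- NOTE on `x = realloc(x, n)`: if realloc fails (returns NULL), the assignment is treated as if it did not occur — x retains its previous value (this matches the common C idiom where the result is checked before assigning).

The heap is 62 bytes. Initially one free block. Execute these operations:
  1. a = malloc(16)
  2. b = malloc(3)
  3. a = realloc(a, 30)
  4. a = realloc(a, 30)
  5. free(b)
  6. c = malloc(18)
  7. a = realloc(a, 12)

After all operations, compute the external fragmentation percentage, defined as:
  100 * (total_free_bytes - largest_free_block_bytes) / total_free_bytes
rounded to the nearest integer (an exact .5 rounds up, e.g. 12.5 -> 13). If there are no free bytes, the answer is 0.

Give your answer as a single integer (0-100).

Op 1: a = malloc(16) -> a = 0; heap: [0-15 ALLOC][16-61 FREE]
Op 2: b = malloc(3) -> b = 16; heap: [0-15 ALLOC][16-18 ALLOC][19-61 FREE]
Op 3: a = realloc(a, 30) -> a = 19; heap: [0-15 FREE][16-18 ALLOC][19-48 ALLOC][49-61 FREE]
Op 4: a = realloc(a, 30) -> a = 19; heap: [0-15 FREE][16-18 ALLOC][19-48 ALLOC][49-61 FREE]
Op 5: free(b) -> (freed b); heap: [0-18 FREE][19-48 ALLOC][49-61 FREE]
Op 6: c = malloc(18) -> c = 0; heap: [0-17 ALLOC][18-18 FREE][19-48 ALLOC][49-61 FREE]
Op 7: a = realloc(a, 12) -> a = 19; heap: [0-17 ALLOC][18-18 FREE][19-30 ALLOC][31-61 FREE]
Free blocks: [1 31] total_free=32 largest=31 -> 100*(32-31)/32 = 100/32 = 3.125 -> rounds to 3

Answer: 3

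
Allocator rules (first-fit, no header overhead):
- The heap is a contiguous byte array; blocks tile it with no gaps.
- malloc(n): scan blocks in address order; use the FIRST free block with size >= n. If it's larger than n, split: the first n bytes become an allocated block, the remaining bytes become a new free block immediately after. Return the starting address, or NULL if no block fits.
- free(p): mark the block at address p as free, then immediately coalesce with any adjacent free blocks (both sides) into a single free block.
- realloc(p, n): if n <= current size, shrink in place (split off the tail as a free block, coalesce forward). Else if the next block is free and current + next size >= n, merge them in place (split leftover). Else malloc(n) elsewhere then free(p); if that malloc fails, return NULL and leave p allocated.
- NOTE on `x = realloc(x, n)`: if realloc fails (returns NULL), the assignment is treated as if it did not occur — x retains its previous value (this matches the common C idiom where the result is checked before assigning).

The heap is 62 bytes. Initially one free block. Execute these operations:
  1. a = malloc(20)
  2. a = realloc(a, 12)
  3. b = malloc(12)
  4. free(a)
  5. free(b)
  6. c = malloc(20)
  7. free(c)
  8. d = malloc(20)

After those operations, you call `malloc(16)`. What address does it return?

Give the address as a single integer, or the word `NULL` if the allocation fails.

Answer: 20

Derivation:
Op 1: a = malloc(20) -> a = 0; heap: [0-19 ALLOC][20-61 FREE]
Op 2: a = realloc(a, 12) -> a = 0; heap: [0-11 ALLOC][12-61 FREE]
Op 3: b = malloc(12) -> b = 12; heap: [0-11 ALLOC][12-23 ALLOC][24-61 FREE]
Op 4: free(a) -> (freed a); heap: [0-11 FREE][12-23 ALLOC][24-61 FREE]
Op 5: free(b) -> (freed b); heap: [0-61 FREE]
Op 6: c = malloc(20) -> c = 0; heap: [0-19 ALLOC][20-61 FREE]
Op 7: free(c) -> (freed c); heap: [0-61 FREE]
Op 8: d = malloc(20) -> d = 0; heap: [0-19 ALLOC][20-61 FREE]
malloc(16): first-fit scan over [0-19 ALLOC][20-61 FREE] -> 20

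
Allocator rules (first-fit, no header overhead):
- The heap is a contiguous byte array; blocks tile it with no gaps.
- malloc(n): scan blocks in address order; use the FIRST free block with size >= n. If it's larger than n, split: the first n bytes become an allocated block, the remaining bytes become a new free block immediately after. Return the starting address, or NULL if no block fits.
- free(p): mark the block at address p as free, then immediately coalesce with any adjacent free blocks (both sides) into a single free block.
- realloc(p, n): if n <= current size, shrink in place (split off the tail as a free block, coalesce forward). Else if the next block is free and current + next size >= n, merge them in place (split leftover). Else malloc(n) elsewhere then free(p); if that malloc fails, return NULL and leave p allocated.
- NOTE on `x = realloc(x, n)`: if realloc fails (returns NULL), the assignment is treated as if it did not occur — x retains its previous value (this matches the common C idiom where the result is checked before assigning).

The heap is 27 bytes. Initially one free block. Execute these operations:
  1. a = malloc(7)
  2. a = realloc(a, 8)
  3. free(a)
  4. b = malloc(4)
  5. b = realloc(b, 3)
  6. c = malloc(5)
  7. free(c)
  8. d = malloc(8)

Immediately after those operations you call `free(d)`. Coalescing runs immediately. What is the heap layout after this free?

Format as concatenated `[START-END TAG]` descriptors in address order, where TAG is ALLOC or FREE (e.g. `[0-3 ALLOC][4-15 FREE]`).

Answer: [0-2 ALLOC][3-26 FREE]

Derivation:
Op 1: a = malloc(7) -> a = 0; heap: [0-6 ALLOC][7-26 FREE]
Op 2: a = realloc(a, 8) -> a = 0; heap: [0-7 ALLOC][8-26 FREE]
Op 3: free(a) -> (freed a); heap: [0-26 FREE]
Op 4: b = malloc(4) -> b = 0; heap: [0-3 ALLOC][4-26 FREE]
Op 5: b = realloc(b, 3) -> b = 0; heap: [0-2 ALLOC][3-26 FREE]
Op 6: c = malloc(5) -> c = 3; heap: [0-2 ALLOC][3-7 ALLOC][8-26 FREE]
Op 7: free(c) -> (freed c); heap: [0-2 ALLOC][3-26 FREE]
Op 8: d = malloc(8) -> d = 3; heap: [0-2 ALLOC][3-10 ALLOC][11-26 FREE]
free(d): d = 3 -> block [3-10 ALLOC]; mark free, coalesce with adjacent free neighbors -> [0-2 ALLOC][3-26 FREE]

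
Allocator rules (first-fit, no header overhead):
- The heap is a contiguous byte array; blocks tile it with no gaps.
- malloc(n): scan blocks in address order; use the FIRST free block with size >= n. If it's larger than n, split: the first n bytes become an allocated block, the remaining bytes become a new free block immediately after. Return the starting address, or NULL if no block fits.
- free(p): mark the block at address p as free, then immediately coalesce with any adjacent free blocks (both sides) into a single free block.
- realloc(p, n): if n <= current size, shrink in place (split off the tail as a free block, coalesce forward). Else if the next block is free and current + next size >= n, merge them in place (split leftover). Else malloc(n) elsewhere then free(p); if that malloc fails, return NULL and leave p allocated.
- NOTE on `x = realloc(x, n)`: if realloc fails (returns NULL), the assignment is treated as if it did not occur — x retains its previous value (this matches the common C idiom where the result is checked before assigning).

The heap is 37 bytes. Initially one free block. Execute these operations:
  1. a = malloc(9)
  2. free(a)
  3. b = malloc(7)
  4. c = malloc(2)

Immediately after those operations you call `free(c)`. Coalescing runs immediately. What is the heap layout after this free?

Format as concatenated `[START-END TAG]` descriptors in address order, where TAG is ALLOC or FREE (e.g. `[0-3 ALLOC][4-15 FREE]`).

Op 1: a = malloc(9) -> a = 0; heap: [0-8 ALLOC][9-36 FREE]
Op 2: free(a) -> (freed a); heap: [0-36 FREE]
Op 3: b = malloc(7) -> b = 0; heap: [0-6 ALLOC][7-36 FREE]
Op 4: c = malloc(2) -> c = 7; heap: [0-6 ALLOC][7-8 ALLOC][9-36 FREE]
free(c): c = 7 -> block [7-8 ALLOC]; mark free, coalesce with adjacent free neighbors -> [0-6 ALLOC][7-36 FREE]

Answer: [0-6 ALLOC][7-36 FREE]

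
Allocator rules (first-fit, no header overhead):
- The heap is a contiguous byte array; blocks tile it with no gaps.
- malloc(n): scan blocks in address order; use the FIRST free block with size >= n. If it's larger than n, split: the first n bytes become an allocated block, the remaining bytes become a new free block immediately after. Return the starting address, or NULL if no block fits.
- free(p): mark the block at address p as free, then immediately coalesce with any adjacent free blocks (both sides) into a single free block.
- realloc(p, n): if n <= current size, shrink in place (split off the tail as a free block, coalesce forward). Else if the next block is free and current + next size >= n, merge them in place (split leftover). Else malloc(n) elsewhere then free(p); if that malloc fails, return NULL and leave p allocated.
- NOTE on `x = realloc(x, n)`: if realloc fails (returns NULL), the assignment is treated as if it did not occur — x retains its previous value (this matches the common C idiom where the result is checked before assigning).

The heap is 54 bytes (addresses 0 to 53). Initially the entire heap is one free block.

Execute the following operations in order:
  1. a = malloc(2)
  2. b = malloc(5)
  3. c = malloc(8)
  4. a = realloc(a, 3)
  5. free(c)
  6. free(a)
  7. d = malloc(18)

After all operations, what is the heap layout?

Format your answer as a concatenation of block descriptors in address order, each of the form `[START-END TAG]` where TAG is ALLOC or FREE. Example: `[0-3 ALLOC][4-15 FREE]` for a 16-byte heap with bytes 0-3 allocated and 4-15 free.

Op 1: a = malloc(2) -> a = 0; heap: [0-1 ALLOC][2-53 FREE]
Op 2: b = malloc(5) -> b = 2; heap: [0-1 ALLOC][2-6 ALLOC][7-53 FREE]
Op 3: c = malloc(8) -> c = 7; heap: [0-1 ALLOC][2-6 ALLOC][7-14 ALLOC][15-53 FREE]
Op 4: a = realloc(a, 3) -> a = 15; heap: [0-1 FREE][2-6 ALLOC][7-14 ALLOC][15-17 ALLOC][18-53 FREE]
Op 5: free(c) -> (freed c); heap: [0-1 FREE][2-6 ALLOC][7-14 FREE][15-17 ALLOC][18-53 FREE]
Op 6: free(a) -> (freed a); heap: [0-1 FREE][2-6 ALLOC][7-53 FREE]
Op 7: d = malloc(18) -> d = 7; heap: [0-1 FREE][2-6 ALLOC][7-24 ALLOC][25-53 FREE]

Answer: [0-1 FREE][2-6 ALLOC][7-24 ALLOC][25-53 FREE]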